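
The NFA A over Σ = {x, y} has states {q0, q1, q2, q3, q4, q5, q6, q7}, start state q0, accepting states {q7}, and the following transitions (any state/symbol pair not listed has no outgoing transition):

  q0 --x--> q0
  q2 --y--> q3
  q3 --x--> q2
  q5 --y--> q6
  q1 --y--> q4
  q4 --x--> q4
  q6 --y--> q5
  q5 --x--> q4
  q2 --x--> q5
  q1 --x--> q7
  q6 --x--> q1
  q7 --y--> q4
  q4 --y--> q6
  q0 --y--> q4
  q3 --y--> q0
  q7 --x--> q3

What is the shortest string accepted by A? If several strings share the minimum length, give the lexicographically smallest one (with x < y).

A breadth-first search from q0 reaches an accepting state first via the path q0 → q4 → q6 → q1 → q7 on input yyxx.
No string of length < 4 is accepted (BFS exhausts all shorter strings without reaching an accepting state), and yyxx is the lexicographically least accepting string of length 4.

yyxx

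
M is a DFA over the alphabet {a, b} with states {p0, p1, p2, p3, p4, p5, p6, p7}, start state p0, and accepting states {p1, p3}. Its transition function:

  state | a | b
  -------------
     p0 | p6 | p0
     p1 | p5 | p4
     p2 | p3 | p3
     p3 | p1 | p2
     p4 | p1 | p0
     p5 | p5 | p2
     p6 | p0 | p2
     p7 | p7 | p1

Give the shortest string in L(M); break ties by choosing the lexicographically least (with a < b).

A breadth-first search from p0 reaches an accepting state first via the path p0 → p6 → p2 → p3 on input aba.
No string of length < 3 is accepted (BFS exhausts all shorter strings without reaching an accepting state), and aba is the lexicographically least accepting string of length 3.

aba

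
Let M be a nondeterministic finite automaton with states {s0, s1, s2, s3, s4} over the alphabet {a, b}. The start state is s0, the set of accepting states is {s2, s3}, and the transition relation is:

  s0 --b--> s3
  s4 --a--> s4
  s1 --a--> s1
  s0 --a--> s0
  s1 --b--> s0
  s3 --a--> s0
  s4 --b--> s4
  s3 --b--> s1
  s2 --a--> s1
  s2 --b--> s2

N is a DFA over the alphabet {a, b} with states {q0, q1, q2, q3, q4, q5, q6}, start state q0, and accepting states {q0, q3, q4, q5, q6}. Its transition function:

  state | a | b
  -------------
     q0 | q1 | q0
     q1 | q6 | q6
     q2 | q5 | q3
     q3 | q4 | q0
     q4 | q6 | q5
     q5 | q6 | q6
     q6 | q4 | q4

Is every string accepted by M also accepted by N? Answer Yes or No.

Yes

Exploring the product automaton M × N from the start pair (s0, q0), following both machines on each input symbol, reaches 14 state pairs: (s0, q0), (s0, q1), (s3, q0), (s0, q6), (s3, q6), (s1, q0), (s0, q4), (s3, q4), (s1, q4), (s1, q1), (s3, q5), (s1, q5), (s1, q6), (s0, q5).
M accepts in {s2, s3} and N accepts in {q0, q3, q4, q5, q6}. The reachable pairs whose M-component is accepting are (s3, q0), (s3, q6), (s3, q4), (s3, q5); in each of them the N-component is accepting too, so the product for L(M) \ L(N) (M-component accepting, N-component rejecting) has no reachable accepting pair and the difference is empty.
Hence every string in L(M) is also in L(N).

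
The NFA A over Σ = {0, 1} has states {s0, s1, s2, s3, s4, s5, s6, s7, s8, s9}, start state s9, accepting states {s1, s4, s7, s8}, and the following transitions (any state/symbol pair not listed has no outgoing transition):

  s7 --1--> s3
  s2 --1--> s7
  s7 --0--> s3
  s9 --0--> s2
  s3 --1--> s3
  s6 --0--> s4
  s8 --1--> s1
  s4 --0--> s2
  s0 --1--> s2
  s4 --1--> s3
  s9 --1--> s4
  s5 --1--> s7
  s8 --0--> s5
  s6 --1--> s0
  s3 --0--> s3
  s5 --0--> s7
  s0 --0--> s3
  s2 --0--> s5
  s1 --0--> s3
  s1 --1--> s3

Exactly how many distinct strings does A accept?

7

The useful subgraph on states {s2, s4, s5, s7, s9} is acyclic, so L(A) is finite; the longest accepting path visits 5 useful states, giving maximum string length 4.
Counting accepting paths from s9 by length: 1 of length 1, 1 of length 2, 3 of length 3, 2 of length 4. Total 7.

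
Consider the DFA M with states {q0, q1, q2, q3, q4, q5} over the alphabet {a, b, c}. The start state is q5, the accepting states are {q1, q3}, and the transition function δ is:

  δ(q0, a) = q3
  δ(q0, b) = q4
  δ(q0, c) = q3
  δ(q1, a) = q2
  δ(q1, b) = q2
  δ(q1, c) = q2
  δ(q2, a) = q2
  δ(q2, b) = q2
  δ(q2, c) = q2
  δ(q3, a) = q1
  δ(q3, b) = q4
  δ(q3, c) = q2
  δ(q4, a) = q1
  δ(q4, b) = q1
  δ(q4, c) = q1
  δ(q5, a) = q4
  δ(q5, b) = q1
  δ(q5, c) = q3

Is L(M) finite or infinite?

finite

The useful states (reachable from q5 and able to reach an accepting state) are {q1, q3, q4, q5}.
Restricted to these states the transition graph has no cycle, so every accepting path has bounded length and L is finite.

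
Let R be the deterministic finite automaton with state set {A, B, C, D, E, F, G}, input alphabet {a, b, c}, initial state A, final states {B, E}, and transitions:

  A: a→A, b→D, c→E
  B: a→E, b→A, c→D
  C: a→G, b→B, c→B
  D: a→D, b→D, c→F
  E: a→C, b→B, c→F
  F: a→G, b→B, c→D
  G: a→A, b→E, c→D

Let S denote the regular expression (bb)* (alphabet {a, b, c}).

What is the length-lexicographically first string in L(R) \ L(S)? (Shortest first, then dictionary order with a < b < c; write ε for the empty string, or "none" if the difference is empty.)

c

The string c is accepted by R but not by S.
No shorter string lies in the difference, and c is the lexicographically first length-1 string in L(R) \ L(S).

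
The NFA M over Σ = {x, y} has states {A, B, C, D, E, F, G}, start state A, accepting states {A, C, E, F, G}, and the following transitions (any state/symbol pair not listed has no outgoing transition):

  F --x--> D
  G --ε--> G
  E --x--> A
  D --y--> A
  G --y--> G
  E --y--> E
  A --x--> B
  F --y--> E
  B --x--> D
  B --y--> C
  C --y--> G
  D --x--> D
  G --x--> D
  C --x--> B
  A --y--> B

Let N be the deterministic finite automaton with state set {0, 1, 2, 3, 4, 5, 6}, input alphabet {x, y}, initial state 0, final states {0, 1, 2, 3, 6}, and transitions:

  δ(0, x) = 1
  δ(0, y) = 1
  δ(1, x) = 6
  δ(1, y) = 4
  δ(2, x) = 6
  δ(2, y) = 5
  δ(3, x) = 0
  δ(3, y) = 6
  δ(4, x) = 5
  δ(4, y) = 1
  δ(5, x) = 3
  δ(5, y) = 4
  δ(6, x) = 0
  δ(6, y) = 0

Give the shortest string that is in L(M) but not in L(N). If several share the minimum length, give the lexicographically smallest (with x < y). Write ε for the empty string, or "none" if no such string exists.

The string xy is accepted by M but not by N.
No shorter string lies in the difference, and xy is the lexicographically first length-2 string in L(M) \ L(N).

xy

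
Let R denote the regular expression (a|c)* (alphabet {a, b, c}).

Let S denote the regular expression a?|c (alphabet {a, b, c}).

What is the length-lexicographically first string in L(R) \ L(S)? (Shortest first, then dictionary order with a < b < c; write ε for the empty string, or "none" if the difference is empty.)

The string aa is accepted by R but not by S.
No shorter string lies in the difference, and aa is the lexicographically first length-2 string in L(R) \ L(S).

aa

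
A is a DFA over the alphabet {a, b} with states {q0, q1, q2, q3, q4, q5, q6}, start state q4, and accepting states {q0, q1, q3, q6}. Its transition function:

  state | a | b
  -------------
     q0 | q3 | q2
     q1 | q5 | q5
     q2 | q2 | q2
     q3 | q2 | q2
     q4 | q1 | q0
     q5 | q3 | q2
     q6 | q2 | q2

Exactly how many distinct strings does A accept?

The useful subgraph on states {q0, q1, q3, q4, q5} is acyclic, so L(A) is finite; the longest accepting path visits 4 useful states, giving maximum string length 3.
Counting accepting paths from q4 by length: 2 of length 1, 1 of length 2, 2 of length 3. Total 5.

5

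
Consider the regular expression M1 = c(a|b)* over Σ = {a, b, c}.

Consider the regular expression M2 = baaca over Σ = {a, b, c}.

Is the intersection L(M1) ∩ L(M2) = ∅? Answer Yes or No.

Converting the expression M1 to a DFA (subset construction, then merging equivalent states) gives the minimal DFA with states {r0, r1, r2}, start state r0, accepting states {r2} and transitions r0: a→r1, b→r1, c→r2; r1: a→r1, b→r1, c→r1; r2: a→r2, b→r2, c→r1.
Converting the expression M2 to a DFA (subset construction, then merging equivalent states) gives the minimal DFA with states {t0, t1, t2, t3, t4, t5, t6}, start state t0, accepting states {t6} and transitions t0: a→t1, b→t2, c→t1; t1: a→t1, b→t1, c→t1; t2: a→t3, b→t1, c→t1; t3: a→t4, b→t1, c→t1; t4: a→t1, b→t1, c→t5; t5: a→t6, b→t1, c→t1; t6: a→t1, b→t1, c→t1.
Exploring the product automaton M1 × M2 from the start pair (r0, t0), following both machines on each input symbol, reaches 8 state pairs: (r0, t0), (r1, t1), (r1, t2), (r2, t1), (r1, t3), (r1, t4), (r1, t5), (r1, t6).
M1 accepts in {r2} and M2 accepts in {t6}; no reachable pair has both components accepting, so no string drives both machines to acceptance simultaneously and L(M1) ∩ L(M2) = ∅.
So no string is accepted by both, and the intersection is empty.

Yes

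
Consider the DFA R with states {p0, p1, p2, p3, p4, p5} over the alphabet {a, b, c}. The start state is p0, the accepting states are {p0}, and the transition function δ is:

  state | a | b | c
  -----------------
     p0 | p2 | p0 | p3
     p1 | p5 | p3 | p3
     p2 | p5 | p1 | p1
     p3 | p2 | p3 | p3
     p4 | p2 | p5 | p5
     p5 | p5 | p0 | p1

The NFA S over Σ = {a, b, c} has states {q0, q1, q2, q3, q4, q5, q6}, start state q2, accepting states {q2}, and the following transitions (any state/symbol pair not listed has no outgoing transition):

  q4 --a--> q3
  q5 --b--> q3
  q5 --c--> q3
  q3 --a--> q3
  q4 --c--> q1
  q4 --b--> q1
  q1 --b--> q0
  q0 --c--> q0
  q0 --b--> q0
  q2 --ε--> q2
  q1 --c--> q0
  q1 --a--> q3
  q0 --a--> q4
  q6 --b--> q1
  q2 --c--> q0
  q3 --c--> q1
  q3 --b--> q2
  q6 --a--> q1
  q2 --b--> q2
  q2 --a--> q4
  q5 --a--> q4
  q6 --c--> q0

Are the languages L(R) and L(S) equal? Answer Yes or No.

Exploring the product automaton R × S from the start pair (p0, q2), following both machines on each input symbol, reaches 5 state pairs: (p0, q2), (p2, q4), (p3, q0), (p5, q3), (p1, q1).
R accepts in {p0} and S accepts in {q2}. In every reachable pair the two components are either both accepting — (p0, q2) — or both non-accepting, so no string is accepted by exactly one of the machines: L(R) \ L(S) and L(S) \ L(R) are both empty.
Hence every string is accepted by R iff it is accepted by S, and the two languages coincide.

Yes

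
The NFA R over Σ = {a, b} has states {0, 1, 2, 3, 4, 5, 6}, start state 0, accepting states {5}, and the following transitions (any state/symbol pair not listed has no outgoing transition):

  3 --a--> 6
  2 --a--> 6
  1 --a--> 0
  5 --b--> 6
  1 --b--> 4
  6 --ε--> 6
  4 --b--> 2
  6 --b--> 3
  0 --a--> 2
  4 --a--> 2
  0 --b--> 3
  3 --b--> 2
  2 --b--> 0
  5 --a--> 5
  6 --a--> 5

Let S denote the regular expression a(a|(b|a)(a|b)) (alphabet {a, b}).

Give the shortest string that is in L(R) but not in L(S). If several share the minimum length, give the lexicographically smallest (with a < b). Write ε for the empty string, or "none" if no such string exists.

baa

The string baa is accepted by R but not by S.
No shorter string lies in the difference, and baa is the lexicographically first length-3 string in L(R) \ L(S).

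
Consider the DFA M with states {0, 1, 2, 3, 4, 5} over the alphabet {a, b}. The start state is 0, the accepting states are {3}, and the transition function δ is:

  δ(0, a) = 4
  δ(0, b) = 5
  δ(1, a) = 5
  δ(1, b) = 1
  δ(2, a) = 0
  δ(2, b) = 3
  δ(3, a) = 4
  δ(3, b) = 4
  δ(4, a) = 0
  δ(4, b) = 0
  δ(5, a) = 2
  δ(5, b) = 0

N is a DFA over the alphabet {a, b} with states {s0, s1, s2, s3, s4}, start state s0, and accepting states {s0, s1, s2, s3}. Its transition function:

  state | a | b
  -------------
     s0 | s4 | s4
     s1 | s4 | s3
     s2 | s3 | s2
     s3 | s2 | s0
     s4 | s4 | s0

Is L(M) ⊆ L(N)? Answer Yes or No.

Yes

Exploring the product automaton M × N from the start pair (0, s0), following both machines on each input symbol, reaches 7 state pairs: (0, s0), (4, s4), (5, s4), (0, s4), (2, s4), (5, s0), (3, s0).
M accepts in {3} and N accepts in {s0, s1, s2, s3}. The reachable pairs whose M-component is accepting are (3, s0); in each of them the N-component is accepting too, so the product for L(M) \ L(N) (M-component accepting, N-component rejecting) has no reachable accepting pair and the difference is empty.
Hence every string in L(M) is also in L(N).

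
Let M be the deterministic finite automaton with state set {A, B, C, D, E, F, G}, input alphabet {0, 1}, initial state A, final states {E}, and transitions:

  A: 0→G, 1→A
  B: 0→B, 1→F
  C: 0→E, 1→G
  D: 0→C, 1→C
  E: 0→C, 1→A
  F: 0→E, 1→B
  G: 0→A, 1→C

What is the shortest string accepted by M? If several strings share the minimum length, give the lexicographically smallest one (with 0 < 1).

A breadth-first search from A reaches an accepting state first via the path A → G → C → E on input 010.
No string of length < 3 is accepted (BFS exhausts all shorter strings without reaching an accepting state), and 010 is the lexicographically least accepting string of length 3.

010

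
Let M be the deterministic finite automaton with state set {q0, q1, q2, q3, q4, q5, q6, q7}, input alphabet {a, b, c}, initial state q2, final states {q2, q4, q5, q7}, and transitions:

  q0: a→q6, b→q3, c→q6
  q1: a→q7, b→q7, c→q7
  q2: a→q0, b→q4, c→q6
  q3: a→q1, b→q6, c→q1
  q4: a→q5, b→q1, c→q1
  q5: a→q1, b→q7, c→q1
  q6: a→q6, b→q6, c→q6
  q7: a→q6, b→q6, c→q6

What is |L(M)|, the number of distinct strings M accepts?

22

The useful subgraph on states {q0, q1, q2, q3, q4, q5, q7} is acyclic, so L(M) is finite; the longest accepting path visits 5 useful states, giving maximum string length 4.
Counting accepting paths from q2 by length: 1 of length 0, 1 of length 1, 1 of length 2, 7 of length 3, 12 of length 4. Total 22.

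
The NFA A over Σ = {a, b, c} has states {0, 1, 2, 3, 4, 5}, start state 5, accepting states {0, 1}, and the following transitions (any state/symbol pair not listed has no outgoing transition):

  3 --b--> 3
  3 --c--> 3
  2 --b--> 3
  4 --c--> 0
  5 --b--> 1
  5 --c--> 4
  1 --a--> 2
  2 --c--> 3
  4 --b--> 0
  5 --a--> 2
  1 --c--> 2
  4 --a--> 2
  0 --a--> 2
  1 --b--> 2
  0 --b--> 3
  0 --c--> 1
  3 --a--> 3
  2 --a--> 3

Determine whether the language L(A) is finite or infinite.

finite

The useful states (reachable from 5 and able to reach an accepting state) are {0, 1, 4, 5}.
Restricted to these states the transition graph has no cycle, so every accepting path has bounded length and L is finite.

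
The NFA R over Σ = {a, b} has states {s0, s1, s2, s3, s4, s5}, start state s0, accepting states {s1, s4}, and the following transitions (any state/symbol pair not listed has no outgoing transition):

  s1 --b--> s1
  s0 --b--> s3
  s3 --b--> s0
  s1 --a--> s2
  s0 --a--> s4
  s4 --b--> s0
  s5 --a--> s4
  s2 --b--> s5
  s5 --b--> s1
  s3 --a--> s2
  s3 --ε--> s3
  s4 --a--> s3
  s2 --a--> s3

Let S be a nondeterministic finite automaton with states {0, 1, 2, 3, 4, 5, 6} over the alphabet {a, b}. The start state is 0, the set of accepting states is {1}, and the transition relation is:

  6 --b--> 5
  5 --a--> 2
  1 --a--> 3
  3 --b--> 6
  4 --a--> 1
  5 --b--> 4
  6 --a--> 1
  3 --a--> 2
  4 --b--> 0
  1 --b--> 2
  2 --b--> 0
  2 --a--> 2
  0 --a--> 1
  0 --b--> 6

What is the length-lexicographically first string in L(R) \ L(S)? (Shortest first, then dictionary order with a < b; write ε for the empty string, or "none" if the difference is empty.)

The string aba is accepted by R but not by S.
No shorter string lies in the difference, and aba is the lexicographically first length-3 string in L(R) \ L(S).

aba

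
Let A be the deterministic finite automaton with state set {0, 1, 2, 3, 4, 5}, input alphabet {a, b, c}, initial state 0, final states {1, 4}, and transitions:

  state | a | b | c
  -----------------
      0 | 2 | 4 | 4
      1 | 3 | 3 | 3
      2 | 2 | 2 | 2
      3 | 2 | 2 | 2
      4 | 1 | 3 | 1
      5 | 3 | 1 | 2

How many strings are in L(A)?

The useful subgraph on states {0, 1, 4} is acyclic, so L(A) is finite; the longest accepting path visits 3 useful states, giving maximum string length 2.
Counting accepting paths from 0 by length: 2 of length 1, 4 of length 2. Total 6.

6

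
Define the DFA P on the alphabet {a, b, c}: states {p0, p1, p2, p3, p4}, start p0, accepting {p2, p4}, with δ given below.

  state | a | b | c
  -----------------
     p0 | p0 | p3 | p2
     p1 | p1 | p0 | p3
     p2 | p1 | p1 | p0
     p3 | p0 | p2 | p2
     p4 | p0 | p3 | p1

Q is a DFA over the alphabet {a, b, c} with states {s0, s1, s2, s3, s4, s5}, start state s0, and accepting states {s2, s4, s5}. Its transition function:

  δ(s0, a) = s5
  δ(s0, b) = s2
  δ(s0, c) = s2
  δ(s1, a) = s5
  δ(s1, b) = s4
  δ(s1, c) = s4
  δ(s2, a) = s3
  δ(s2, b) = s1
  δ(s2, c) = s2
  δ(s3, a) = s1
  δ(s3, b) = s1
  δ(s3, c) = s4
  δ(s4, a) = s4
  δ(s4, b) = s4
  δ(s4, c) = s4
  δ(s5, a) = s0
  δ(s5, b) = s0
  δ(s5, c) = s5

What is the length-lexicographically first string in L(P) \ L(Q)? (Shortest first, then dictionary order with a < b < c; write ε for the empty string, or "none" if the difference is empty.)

The string bb is accepted by P but not by Q.
No shorter string lies in the difference, and bb is the lexicographically first length-2 string in L(P) \ L(Q).

bb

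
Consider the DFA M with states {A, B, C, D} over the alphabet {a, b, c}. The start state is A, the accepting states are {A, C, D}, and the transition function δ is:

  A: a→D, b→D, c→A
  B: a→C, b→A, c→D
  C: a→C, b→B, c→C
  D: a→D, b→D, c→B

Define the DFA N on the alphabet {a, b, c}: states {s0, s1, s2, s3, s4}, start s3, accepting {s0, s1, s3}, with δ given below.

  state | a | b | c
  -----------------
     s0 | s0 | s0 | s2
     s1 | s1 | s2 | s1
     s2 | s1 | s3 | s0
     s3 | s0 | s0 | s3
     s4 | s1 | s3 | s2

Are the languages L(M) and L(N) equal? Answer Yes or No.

Yes

Exploring the product automaton M × N from the start pair (A, s3), following both machines on each input symbol, reaches 4 state pairs: (A, s3), (D, s0), (B, s2), (C, s1).
M accepts in {A, C, D} and N accepts in {s0, s1, s3}. In every reachable pair the two components are either both accepting — (A, s3), (D, s0), (C, s1) — or both non-accepting, so no string is accepted by exactly one of the machines: L(M) \ L(N) and L(N) \ L(M) are both empty.
Hence every string is accepted by M iff it is accepted by N, and the two languages coincide.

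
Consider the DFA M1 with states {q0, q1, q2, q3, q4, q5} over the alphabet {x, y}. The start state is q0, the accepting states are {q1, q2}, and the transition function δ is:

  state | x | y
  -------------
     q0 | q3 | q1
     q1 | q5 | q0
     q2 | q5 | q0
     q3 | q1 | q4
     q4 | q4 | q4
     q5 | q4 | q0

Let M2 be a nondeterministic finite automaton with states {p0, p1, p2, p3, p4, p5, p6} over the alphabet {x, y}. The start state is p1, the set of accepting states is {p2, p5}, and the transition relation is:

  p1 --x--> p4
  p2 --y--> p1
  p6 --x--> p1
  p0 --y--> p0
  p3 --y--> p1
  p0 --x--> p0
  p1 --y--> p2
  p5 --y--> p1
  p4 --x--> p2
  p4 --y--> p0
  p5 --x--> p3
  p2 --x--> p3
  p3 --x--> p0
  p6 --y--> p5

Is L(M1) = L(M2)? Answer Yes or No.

Exploring the product automaton M1 × M2 from the start pair (q0, p1), following both machines on each input symbol, reaches 5 state pairs: (q0, p1), (q3, p4), (q1, p2), (q4, p0), (q5, p3).
M1 accepts in {q1, q2} and M2 accepts in {p2, p5}. In every reachable pair the two components are either both accepting — (q1, p2) — or both non-accepting, so no string is accepted by exactly one of the machines: L(M1) \ L(M2) and L(M2) \ L(M1) are both empty.
Hence every string is accepted by M1 iff it is accepted by M2, and the two languages coincide.

Yes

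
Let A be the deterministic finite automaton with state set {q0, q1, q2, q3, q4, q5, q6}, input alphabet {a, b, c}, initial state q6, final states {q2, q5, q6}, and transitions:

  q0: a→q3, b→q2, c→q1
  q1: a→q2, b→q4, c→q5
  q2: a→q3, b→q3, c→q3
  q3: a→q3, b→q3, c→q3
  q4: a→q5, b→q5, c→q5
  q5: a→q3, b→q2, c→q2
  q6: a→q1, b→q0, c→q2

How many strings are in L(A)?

The useful subgraph on states {q0, q1, q2, q4, q5, q6} is acyclic, so L(A) is finite; the longest accepting path visits 6 useful states, giving maximum string length 5.
Counting accepting paths from q6 by length: 1 of length 0, 1 of length 1, 3 of length 2, 7 of length 3, 11 of length 4, 6 of length 5. Total 29.

29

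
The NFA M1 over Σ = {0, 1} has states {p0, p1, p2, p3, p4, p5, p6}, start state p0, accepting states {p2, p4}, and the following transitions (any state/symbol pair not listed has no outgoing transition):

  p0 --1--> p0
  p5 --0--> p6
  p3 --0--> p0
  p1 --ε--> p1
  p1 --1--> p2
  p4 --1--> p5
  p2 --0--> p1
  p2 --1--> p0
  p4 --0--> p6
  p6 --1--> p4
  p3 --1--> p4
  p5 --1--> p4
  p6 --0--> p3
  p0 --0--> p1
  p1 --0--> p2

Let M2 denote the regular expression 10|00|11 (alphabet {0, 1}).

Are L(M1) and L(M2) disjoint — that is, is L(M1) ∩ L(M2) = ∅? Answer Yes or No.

No

The string 00 is accepted by both M1 and M2.
Hence L(M1) ∩ L(M2) ≠ ∅.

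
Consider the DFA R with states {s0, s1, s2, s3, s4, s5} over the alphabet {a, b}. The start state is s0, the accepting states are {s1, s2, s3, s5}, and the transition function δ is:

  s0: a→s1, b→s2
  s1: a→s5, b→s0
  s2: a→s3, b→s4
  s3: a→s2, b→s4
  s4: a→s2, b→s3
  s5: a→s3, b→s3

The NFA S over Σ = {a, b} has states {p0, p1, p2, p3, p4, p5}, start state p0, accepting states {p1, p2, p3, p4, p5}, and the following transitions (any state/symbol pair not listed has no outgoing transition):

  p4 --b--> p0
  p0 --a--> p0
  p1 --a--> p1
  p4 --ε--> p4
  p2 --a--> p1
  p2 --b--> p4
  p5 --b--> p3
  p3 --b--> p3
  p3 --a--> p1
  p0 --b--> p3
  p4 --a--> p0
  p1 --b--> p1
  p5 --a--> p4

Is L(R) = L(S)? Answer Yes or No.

The string a is accepted by R but rejected by S.
So L(R) ≠ L(S).

No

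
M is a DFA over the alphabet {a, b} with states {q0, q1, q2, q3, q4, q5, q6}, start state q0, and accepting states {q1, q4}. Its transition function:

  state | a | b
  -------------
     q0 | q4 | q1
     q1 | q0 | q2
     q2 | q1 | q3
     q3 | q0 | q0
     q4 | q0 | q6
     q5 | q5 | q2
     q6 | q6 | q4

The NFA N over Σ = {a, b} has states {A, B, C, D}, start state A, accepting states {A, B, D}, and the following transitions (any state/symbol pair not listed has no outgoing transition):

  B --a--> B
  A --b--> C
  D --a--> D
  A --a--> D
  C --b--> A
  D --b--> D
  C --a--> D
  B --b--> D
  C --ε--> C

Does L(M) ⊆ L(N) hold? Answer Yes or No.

No

The string b is in L(M) but not in L(N).
So L(M) ⊄ L(N).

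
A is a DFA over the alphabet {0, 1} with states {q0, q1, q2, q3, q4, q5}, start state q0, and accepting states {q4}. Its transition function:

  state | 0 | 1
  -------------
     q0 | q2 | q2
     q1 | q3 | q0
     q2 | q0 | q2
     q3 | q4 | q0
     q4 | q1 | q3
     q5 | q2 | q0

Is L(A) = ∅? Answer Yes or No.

Yes

The states reachable from the start state are {q0, q2}.
None of the accepting states {q4} is reachable, so no string is accepted and L(A) = ∅.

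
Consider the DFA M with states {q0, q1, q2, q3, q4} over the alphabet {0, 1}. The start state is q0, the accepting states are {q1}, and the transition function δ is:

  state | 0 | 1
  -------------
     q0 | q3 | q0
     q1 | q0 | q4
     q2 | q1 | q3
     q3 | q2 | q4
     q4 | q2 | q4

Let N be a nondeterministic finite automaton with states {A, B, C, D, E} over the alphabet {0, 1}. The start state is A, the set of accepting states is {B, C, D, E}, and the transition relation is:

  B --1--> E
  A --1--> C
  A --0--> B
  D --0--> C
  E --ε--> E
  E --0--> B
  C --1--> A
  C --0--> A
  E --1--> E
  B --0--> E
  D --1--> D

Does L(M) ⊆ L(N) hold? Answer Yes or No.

Exploring the product automaton M × N from the start pair (q0, A), following both machines on each input symbol, reaches 16 state pairs: (q0, A), (q3, B), (q0, C), (q2, E), (q4, E), (q3, A), (q1, B), (q3, E), (q2, B), (q4, C), (q0, E), (q1, E), (q2, A), (q4, A), (q0, B), (q3, C).
M accepts in {q1} and N accepts in {B, C, D, E}. The reachable pairs whose M-component is accepting are (q1, B), (q1, E); in each of them the N-component is accepting too, so the product for L(M) \ L(N) (M-component accepting, N-component rejecting) has no reachable accepting pair and the difference is empty.
Hence every string in L(M) is also in L(N).

Yes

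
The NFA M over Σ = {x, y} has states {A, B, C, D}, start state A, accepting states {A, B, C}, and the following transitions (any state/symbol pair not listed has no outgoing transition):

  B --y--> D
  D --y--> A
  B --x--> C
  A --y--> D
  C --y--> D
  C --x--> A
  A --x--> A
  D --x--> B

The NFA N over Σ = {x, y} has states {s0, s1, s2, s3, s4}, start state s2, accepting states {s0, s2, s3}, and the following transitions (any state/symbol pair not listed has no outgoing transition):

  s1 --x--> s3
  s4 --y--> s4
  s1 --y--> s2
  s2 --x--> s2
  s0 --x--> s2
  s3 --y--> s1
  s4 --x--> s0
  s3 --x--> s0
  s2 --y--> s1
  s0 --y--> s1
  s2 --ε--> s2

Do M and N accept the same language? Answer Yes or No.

Exploring the product automaton M × N from the start pair (A, s2), following both machines on each input symbol, reaches 4 state pairs: (A, s2), (D, s1), (B, s3), (C, s0).
M accepts in {A, B, C} and N accepts in {s0, s2, s3}. In every reachable pair the two components are either both accepting — (A, s2), (B, s3), (C, s0) — or both non-accepting, so no string is accepted by exactly one of the machines: L(M) \ L(N) and L(N) \ L(M) are both empty.
Hence every string is accepted by M iff it is accepted by N, and the two languages coincide.

Yes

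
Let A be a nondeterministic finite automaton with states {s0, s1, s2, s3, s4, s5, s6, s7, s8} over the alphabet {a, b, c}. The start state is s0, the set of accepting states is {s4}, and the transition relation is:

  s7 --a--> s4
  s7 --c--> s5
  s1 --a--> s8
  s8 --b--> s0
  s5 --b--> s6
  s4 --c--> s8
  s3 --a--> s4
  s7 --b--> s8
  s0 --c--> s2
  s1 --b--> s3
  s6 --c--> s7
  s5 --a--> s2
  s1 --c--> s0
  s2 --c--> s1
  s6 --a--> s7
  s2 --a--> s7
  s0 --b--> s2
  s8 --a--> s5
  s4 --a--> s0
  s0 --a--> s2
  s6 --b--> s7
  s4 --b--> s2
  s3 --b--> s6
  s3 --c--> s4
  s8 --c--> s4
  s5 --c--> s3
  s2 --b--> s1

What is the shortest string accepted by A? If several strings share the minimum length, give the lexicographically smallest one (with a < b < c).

aaa

A breadth-first search from s0 reaches an accepting state first via the path s0 → s2 → s7 → s4 on input aaa.
No string of length < 3 is accepted (BFS exhausts all shorter strings without reaching an accepting state), and aaa is the lexicographically least accepting string of length 3.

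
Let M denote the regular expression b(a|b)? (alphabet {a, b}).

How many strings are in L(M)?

The expression has no Kleene star, so L(M) is finite. Expanding the alternatives gives {b, ba, bb}.
That is 1 of length 1, 2 of length 2: 3 strings in all.

3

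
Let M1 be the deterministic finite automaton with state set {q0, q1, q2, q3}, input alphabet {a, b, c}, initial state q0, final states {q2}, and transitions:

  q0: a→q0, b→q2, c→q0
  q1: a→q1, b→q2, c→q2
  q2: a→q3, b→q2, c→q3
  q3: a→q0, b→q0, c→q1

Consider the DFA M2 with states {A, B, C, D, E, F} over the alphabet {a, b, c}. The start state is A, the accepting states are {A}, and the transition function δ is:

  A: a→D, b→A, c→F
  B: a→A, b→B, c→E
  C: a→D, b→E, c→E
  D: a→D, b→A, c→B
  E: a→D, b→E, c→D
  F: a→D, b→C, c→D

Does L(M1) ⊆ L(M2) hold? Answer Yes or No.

No

The string cb is in L(M1) but not in L(M2).
So L(M1) ⊄ L(M2).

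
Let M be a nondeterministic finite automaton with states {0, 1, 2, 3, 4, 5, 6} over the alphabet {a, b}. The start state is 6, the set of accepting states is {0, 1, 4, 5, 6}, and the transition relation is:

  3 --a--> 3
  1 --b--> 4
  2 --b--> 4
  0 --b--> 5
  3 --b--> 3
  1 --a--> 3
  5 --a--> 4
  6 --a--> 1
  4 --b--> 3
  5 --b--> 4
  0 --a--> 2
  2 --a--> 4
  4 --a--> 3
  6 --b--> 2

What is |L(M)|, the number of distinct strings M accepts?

The useful subgraph on states {1, 2, 4, 6} is acyclic, so L(M) is finite; the longest accepting path visits 3 useful states, giving maximum string length 2.
Counting accepting paths from 6 by length: 1 of length 0, 1 of length 1, 3 of length 2. Total 5.

5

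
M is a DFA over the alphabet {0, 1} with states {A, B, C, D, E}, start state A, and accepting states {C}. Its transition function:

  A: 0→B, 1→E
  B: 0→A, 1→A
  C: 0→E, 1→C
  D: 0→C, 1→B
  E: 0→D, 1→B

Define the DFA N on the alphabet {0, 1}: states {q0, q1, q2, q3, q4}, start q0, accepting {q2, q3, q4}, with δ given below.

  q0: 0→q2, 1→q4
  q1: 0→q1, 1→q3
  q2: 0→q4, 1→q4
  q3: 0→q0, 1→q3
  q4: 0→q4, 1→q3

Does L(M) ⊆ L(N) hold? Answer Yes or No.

Exploring the product automaton M × N from the start pair (A, q0), following both machines on each input symbol, reaches 17 state pairs: (A, q0), (B, q2), (E, q4), (A, q4), (D, q4), (B, q3), (B, q4), (E, q3), (C, q4), (A, q3), (D, q0), (C, q3), (B, q0), (C, q2), (E, q0), (A, q2), (D, q2).
M accepts in {C} and N accepts in {q2, q3, q4}. The reachable pairs whose M-component is accepting are (C, q4), (C, q3), (C, q2); in each of them the N-component is accepting too, so the product for L(M) \ L(N) (M-component accepting, N-component rejecting) has no reachable accepting pair and the difference is empty.
Hence every string in L(M) is also in L(N).

Yes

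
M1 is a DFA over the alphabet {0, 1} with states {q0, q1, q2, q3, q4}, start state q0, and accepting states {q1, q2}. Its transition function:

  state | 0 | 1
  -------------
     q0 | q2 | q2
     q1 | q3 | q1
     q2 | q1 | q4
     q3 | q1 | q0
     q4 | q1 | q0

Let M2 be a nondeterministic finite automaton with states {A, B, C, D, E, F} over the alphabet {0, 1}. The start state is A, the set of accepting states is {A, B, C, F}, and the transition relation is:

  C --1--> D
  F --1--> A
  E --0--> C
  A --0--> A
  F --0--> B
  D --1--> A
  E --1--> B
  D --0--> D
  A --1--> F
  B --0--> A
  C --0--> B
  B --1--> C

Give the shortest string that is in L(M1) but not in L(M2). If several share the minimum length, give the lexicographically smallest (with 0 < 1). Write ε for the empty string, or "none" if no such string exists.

1011

The string 1011 is accepted by M1 but not by M2.
No shorter string lies in the difference, and 1011 is the lexicographically first length-4 string in L(M1) \ L(M2).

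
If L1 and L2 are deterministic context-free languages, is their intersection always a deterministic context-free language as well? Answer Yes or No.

DCFLs are closed under complement (normalise the DPDA to read all of its input, then flip the verdict). If they were also closed under intersection, De Morgan would make them closed under union; but {aⁿbⁿ : n≥0} and {aⁿb²ⁿ : n≥0} are DCFLs (push the a's; pop one per b, respectively one per two b's) whose union no deterministic PDA accepts: a DPDA for it would have a single run on aⁿb²ⁿ, accepting after the prefix aⁿbⁿ and accepting again after n more b's; an ordinary PDA that simulates it on a's and b's and, at any moment when it is accepting, may switch to reading only a fresh letter c while feeding each c to the simulation as a b, would accept aⁱbʲcᵏ (k≥1) exactly when both aⁱbʲ and aⁱbʲ⁺ᵏ are in the language, i.e. its language intersected with the regular set a*b*c⁺ would be exactly {aⁿbⁿcⁿ : n≥1} — impossible, since context-free languages are closed under intersection with regular sets and {aⁿbⁿcⁿ} is not context-free.

No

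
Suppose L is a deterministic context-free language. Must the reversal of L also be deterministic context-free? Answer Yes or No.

No

L = {c bⁿaⁿ : n≥0} ∪ {d b²ⁿaⁿ : n≥0} is a DCFL: the first symbol tells a deterministic PDA whether to pop one or two b's per a. Its reversal Lᴿ = {aⁿbⁿ c : n≥0} ∪ {aⁿb²ⁿ d : n≥0} is not. DCFLs are closed under right quotient by regular languages, and Lᴿ/{c, d} = {aⁿbⁿ : n≥0} ∪ {aⁿb²ⁿ : n≥0} — the standard context-free language accepted by no deterministic PDA (intuitively the machine would have to commit to a b-to-a ratio before the distinguishing marker arrives; formally, a DPDA for it would have a single run on aⁿb²ⁿ, accepting after the prefix aⁿbⁿ and accepting again after n more b's; an ordinary PDA that simulates it on a's and b's and, at any moment when it is accepting, may switch to reading only a fresh letter e while feeding each e to the simulation as a b, would accept aⁱbʲeᵏ (k≥1) exactly when both aⁱbʲ and aⁱbʲ⁺ᵏ are in the language, i.e. its language intersected with the regular set a*b*e⁺ would be exactly {aⁿbⁿeⁿ : n≥1} — impossible, since context-free languages are closed under intersection with regular sets and {aⁿbⁿeⁿ} is not context-free). So Lᴿ cannot be a DCFL.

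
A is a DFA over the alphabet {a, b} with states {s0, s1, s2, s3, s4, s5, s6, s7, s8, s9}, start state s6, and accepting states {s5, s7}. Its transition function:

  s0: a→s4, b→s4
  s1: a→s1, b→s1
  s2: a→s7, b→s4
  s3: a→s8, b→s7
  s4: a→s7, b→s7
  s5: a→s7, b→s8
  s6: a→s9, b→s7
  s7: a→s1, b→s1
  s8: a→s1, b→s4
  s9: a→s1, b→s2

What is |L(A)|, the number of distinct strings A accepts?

The useful subgraph on states {s2, s4, s6, s7, s9} is acyclic, so L(A) is finite; the longest accepting path visits 5 useful states, giving maximum string length 4.
Counting accepting paths from s6 by length: 1 of length 1, 1 of length 3, 2 of length 4. Total 4.

4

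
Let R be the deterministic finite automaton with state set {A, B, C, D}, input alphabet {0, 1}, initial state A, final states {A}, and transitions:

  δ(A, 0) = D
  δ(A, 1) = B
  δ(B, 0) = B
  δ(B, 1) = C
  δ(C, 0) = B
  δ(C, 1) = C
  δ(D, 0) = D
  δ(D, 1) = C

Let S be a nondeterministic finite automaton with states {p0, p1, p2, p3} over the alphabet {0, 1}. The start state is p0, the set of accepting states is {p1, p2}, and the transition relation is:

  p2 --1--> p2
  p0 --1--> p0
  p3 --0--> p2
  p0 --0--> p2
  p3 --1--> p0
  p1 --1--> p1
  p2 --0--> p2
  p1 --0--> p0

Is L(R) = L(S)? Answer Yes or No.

The empty string ε is accepted by R but rejected by S.
So L(R) ≠ L(S).

No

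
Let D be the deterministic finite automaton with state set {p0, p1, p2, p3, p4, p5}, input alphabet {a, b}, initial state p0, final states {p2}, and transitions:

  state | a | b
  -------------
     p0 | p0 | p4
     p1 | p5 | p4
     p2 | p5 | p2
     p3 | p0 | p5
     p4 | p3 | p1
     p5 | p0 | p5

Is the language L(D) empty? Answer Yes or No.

Yes

The states reachable from the start state are {p0, p1, p3, p4, p5}.
None of the accepting states {p2} is reachable, so no string is accepted and L(D) = ∅.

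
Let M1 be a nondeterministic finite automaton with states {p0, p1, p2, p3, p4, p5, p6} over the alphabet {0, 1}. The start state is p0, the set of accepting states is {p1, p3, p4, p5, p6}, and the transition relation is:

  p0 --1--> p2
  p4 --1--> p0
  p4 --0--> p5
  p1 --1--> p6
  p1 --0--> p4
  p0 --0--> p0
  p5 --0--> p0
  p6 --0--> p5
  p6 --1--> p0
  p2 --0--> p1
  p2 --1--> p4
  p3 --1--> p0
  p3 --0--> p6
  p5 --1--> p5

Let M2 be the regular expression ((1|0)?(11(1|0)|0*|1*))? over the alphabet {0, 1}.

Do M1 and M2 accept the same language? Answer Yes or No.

The string 010 is accepted by M1 but rejected by M2.
So L(M1) ≠ L(M2).

No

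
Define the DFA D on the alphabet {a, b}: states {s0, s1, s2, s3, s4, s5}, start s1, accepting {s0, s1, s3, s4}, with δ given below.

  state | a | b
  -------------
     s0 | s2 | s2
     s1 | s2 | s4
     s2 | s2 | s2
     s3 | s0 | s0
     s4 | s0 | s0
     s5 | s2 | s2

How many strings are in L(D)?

The useful subgraph on states {s0, s1, s4} is acyclic, so L(D) is finite; the longest accepting path visits 3 useful states, giving maximum string length 2.
Counting accepting paths from s1 by length: 1 of length 0, 1 of length 1, 2 of length 2. Total 4.

4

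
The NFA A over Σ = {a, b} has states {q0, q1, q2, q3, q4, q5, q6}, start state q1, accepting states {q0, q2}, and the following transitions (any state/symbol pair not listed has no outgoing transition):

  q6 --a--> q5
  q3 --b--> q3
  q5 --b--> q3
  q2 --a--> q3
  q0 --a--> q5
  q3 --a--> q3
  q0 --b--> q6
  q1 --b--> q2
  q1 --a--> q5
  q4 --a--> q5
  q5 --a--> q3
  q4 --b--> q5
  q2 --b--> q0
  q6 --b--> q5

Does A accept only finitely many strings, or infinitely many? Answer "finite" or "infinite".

The useful states (reachable from q1 and able to reach an accepting state) are {q0, q1, q2}.
Restricted to these states the transition graph has no cycle, so every accepting path has bounded length and L is finite.

finite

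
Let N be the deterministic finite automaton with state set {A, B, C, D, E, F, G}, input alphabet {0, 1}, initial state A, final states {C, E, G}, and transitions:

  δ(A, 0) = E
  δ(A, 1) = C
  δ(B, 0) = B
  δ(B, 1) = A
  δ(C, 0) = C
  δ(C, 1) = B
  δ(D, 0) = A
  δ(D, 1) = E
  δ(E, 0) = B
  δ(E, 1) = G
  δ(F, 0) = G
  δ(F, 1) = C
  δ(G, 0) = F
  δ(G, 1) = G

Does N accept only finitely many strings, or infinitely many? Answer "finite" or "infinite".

infinite

State A is reachable from the start and can reach an accepting state, and it lies on the cycle A → C → B → A.
Traversing that cycle any number of times yields accepted strings of unbounded length, so the language is infinite.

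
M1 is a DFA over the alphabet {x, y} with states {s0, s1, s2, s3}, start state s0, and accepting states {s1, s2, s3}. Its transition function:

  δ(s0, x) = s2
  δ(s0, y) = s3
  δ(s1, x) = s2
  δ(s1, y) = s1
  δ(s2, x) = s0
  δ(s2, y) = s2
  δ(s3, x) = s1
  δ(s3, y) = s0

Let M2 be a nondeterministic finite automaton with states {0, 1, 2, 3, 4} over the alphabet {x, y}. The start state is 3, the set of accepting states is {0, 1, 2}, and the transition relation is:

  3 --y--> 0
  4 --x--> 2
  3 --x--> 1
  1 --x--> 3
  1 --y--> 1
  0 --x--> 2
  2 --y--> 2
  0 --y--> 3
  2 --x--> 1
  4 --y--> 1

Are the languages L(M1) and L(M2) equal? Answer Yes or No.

Yes

Exploring the product automaton M1 × M2 from the start pair (s0, 3), following both machines on each input symbol, reaches 4 state pairs: (s0, 3), (s2, 1), (s3, 0), (s1, 2).
M1 accepts in {s1, s2, s3} and M2 accepts in {0, 1, 2}. In every reachable pair the two components are either both accepting — (s2, 1), (s3, 0), (s1, 2) — or both non-accepting, so no string is accepted by exactly one of the machines: L(M1) \ L(M2) and L(M2) \ L(M1) are both empty.
Hence every string is accepted by M1 iff it is accepted by M2, and the two languages coincide.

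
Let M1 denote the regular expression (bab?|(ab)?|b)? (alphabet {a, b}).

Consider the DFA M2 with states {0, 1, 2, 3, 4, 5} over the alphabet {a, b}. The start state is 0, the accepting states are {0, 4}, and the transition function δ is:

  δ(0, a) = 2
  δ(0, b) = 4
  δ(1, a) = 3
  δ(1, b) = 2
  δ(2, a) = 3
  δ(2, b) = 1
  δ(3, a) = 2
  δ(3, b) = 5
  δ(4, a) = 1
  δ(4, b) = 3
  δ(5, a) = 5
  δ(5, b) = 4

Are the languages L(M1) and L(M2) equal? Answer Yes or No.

The string ab is accepted by M1 but rejected by M2.
So L(M1) ≠ L(M2).

No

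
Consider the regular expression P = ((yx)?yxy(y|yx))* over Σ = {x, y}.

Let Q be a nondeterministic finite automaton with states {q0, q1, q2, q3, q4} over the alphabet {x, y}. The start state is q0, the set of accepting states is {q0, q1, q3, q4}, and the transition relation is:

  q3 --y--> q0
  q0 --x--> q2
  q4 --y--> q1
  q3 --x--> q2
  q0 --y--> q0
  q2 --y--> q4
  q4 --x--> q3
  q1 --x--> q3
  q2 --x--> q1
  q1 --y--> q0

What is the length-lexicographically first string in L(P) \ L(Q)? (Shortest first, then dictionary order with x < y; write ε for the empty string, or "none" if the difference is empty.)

The string yxyxyyx is accepted by P but not by Q.
No shorter string lies in the difference, and yxyxyyx is the lexicographically first length-7 string in L(P) \ L(Q).

yxyxyyx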